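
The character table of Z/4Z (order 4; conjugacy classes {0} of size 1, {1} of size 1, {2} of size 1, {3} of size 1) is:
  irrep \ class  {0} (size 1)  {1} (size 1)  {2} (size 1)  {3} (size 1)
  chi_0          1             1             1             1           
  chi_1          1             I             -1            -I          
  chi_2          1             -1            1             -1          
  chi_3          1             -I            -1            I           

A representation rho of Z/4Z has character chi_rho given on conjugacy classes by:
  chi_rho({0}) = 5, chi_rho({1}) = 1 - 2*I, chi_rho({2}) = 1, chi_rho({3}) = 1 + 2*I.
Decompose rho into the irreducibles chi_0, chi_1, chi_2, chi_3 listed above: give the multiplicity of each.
Multiplicities: chi_0: 2, chi_1: 0, chi_2: 1, chi_3: 2.

Working: Use <chi_rho, chi> = (1/|G|) sum_C |C| * chi_rho(C) * conj(chi(C)) with |G| = 4 for each irreducible chi in the table:
  <chi_rho, chi_0> = (1/4)[1*(5)*conj(1) + 1*(1 - 2*I)*conj(1) + 1*(1)*conj(1) + 1*(1 + 2*I)*conj(1)]
      = (1/4)[(5) + (1 - 2*I) + (1) + (1 + 2*I)] = 8/4 = 2
  <chi_rho, chi_1> = (1/4)[1*(5)*conj(1) + 1*(1 - 2*I)*conj(I) + 1*(1)*conj(-1) + 1*(1 + 2*I)*conj(-I)]
      = (1/4)[(5) + (-2 - I) + (-1) + (-2 + I)] = 0/4 = 0
  <chi_rho, chi_2> = (1/4)[1*(5)*conj(1) + 1*(1 - 2*I)*conj(-1) + 1*(1)*conj(1) + 1*(1 + 2*I)*conj(-1)]
      = (1/4)[(5) + (-1 + 2*I) + (1) + (-1 - 2*I)] = 4/4 = 1
  <chi_rho, chi_3> = (1/4)[1*(5)*conj(1) + 1*(1 - 2*I)*conj(-I) + 1*(1)*conj(-1) + 1*(1 + 2*I)*conj(I)]
      = (1/4)[(5) + (2 + I) + (-1) + (2 - I)] = 8/4 = 2
(Exp terms are combined using exp(i*s)*conj(exp(i*t)) = exp(i*(s-t)), and sums of them are collapsed using the identity that for every m > 1 the m distinct m-th roots of unity sum to 0, e.g. 1 + exp(2*I*pi/3) + exp(-2*I*pi/3) = 0.)
Dimension check: dim(rho) = sum (mult * dim) = 2*1 + 0*1 + 1*1 + 2*1 = 5 = chi_rho(e) = 5.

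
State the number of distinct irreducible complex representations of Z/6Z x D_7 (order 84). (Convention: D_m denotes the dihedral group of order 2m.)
30

Proof sketch: The number of irreducible complex representations of a finite group equals its number of conjugacy classes. For a direct product, #classes(G x H) = #classes(G) * #classes(H). Z/6Z has 6 classes (abelian), D_7 has 5 classes, so 6 * 5 = 30, so Z/6Z x D_7 (order 84) has exactly 30 irreducible complex representations.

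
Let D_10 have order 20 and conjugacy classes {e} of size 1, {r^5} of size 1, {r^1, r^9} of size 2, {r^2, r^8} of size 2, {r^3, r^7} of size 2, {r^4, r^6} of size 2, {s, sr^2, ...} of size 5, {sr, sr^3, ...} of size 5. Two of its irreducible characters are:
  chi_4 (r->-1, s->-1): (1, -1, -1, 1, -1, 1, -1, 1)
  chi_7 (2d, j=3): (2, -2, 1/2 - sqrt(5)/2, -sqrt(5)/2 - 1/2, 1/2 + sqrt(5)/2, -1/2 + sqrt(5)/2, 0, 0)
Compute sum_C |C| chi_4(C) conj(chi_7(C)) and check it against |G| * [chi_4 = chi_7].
Sum = 0; so <chi_4, chi_7> = 0 (distinct irreducibles are orthogonal).

Reasoning: Compute term by term over conjugacy classes (|C| * chi_4(C) * conj(chi_7(C))):
  1*(1)*conj(2) + 1*(-1)*conj(-2) + 2*(-1)*conj(1/2 - sqrt(5)/2) + 2*(1)*conj(-sqrt(5)/2 - 1/2) + 2*(-1)*conj(1/2 + sqrt(5)/2) + 2*(1)*conj(-1/2 + sqrt(5)/2) + 5*(-1)*conj(0) + 5*(1)*conj(0)
  = (2) + (2) + (-1 + sqrt(5)) + (-sqrt(5) - 1) + (-sqrt(5) - 1) + (-1 + sqrt(5)) + (0) + (0)
  = 0.
Dividing by |G| = 20 gives 0/20 = 0, matching the row-orthogonality relation <chi_4, chi_7> = [chi_4 = chi_7].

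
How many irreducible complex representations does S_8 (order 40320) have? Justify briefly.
22

Explanation: The number of irreducible complex representations of a finite group equals its number of conjugacy classes. Conjugacy classes in S_8 correspond to cycle types, i.e. partitions of 8; there are p(8) = 22 of them, so S_8 (order 40320) has exactly 22 irreducible complex representations.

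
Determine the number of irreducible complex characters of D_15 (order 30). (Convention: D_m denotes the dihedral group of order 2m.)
9

The number of irreducible complex representations of a finite group equals its number of conjugacy classes. D_15 has 9 conjugacy classes ((n+3)/2 for n odd), so D_15 (order 30) has exactly 9 irreducible complex representations.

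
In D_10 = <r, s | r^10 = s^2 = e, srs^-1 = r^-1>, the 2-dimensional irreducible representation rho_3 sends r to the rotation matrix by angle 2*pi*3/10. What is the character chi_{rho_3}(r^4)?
chi_{rho_3}(r^4) = 2*cos(2*pi*3*4/10) = -1/2 + sqrt(5)/2

Reasoning: rho_3(r^4) is rotation by angle 2*pi*3*4/10, whose trace is 2*cos(2*pi*3*4/10) = -1/2 + sqrt(5)/2.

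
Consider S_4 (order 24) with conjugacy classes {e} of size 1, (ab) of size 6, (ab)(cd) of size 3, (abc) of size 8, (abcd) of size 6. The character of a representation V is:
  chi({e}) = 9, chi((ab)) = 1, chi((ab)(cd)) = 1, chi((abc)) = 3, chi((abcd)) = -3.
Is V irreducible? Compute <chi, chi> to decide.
Not irreducible (reducible): <chi, chi> = 9 > 1.

Reasoning: <chi, chi> = (1/|G|) sum_C |C| * |chi(C)|^2 = (1/24)[1*|9|^2 + 6*|1|^2 + 3*|1|^2 + 8*|3|^2 + 6*|-3|^2]
  = (1/24)[(81) + (6) + (3) + (72) + (54)] = 216/24 = 9.
A character is irreducible iff <chi, chi> = 1, so this representation is reducible.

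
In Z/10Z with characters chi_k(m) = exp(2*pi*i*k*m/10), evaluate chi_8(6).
chi_8(6) = zeta_10^48 = exp(-2*I*pi/5)

Explanation: chi_8(6) = zeta_10^(8*6) = zeta_10^48. Since zeta_10^10 = 1, this equals zeta_10^8 = exp(2*pi*i*8/10) = exp(-2*I*pi/5).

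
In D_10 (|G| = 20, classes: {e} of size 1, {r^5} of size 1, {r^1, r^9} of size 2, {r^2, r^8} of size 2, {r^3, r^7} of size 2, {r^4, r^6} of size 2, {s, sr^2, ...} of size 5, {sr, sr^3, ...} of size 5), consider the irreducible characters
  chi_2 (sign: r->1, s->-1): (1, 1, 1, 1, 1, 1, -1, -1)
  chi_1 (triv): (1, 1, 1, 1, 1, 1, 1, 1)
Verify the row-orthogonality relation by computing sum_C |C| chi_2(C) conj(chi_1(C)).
Sum = 0; so <chi_2, chi_1> = 0 (distinct irreducibles are orthogonal).

Solution. Compute term by term over conjugacy classes (|C| * chi_2(C) * conj(chi_1(C))):
  1*(1)*conj(1) + 1*(1)*conj(1) + 2*(1)*conj(1) + 2*(1)*conj(1) + 2*(1)*conj(1) + 2*(1)*conj(1) + 5*(-1)*conj(1) + 5*(-1)*conj(1)
  = (1) + (1) + (2) + (2) + (2) + (2) + (-5) + (-5)
  = 0.
Dividing by |G| = 20 gives 0/20 = 0, matching the row-orthogonality relation <chi_2, chi_1> = [chi_2 = chi_1].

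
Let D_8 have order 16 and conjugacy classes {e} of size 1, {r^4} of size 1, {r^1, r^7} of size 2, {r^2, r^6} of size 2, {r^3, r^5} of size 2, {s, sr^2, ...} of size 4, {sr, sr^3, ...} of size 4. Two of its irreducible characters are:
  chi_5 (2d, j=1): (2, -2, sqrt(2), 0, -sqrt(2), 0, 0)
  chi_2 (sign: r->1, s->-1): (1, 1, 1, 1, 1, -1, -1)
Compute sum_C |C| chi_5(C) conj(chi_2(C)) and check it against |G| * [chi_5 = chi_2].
Sum = 0; so <chi_5, chi_2> = 0 (distinct irreducibles are orthogonal).

Solution. Compute term by term over conjugacy classes (|C| * chi_5(C) * conj(chi_2(C))):
  1*(2)*conj(1) + 1*(-2)*conj(1) + 2*(sqrt(2))*conj(1) + 2*(0)*conj(1) + 2*(-sqrt(2))*conj(1) + 4*(0)*conj(-1) + 4*(0)*conj(-1)
  = (2) + (-2) + (2*sqrt(2)) + (0) + (-2*sqrt(2)) + (0) + (0)
  = 0.
Dividing by |G| = 16 gives 0/16 = 0, matching the row-orthogonality relation <chi_5, chi_2> = [chi_5 = chi_2].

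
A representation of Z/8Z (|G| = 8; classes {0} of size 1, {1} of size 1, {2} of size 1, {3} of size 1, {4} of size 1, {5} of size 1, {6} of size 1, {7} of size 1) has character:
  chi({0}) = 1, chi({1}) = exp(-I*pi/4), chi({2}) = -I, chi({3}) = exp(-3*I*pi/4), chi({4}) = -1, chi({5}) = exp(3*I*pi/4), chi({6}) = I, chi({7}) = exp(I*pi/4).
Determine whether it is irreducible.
Irreducible: <chi, chi> = 1.

<chi, chi> = (1/|G|) sum_C |C| * |chi(C)|^2 = (1/8)[1*|1|^2 + 1*|exp(-I*pi/4)|^2 + 1*|-I|^2 + 1*|exp(-3*I*pi/4)|^2 + 1*|-1|^2 + 1*|exp(3*I*pi/4)|^2 + 1*|I|^2 + 1*|exp(I*pi/4)|^2]
  = (1/8)[(1) + (1) + (1) + (1) + (1) + (1) + (1) + (1)] = 8/8 = 1.
(Exp terms are combined using exp(i*s)*conj(exp(i*t)) = exp(i*(s-t)), and sums of them are collapsed using the identity that for every m > 1 the m distinct m-th roots of unity sum to 0, e.g. 1 + exp(2*I*pi/3) + exp(-2*I*pi/3) = 0.)
A character is irreducible iff <chi, chi> = 1, so this representation is irreducible.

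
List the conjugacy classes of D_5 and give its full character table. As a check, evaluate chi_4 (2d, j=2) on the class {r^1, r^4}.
Conjugacy classes: {e} of size 1, {r^1, r^4} of size 2, {r^2, r^3} of size 2, {s, sr, ..., sr^4} of size 5.
Character table:
  irrep \ class              {e} (size 1)  {r^1, r^4} (size 2)  {r^2, r^3} (size 2)  {s, sr, ..., sr^4} (size 5)
  chi_1 (triv)               1             1                    1                    1                          
  chi_2 (sign: r->1, s->-1)  1             1                    1                    -1                         
  chi_3 (2d, j=1)            2             -1/2 + sqrt(5)/2     -sqrt(5)/2 - 1/2     0                          
  chi_4 (2d, j=2)            2             -sqrt(5)/2 - 1/2     -1/2 + sqrt(5)/2     0                          

Spot check: chi_4 (2d, j=2) on {r^1, r^4} = -sqrt(5)/2 - 1/2.

Solution. D_5 has order 2*5 = 10 with 4 conjugacy classes, hence 4 irreducibles. Sum of squared dims 1 + 1 + 4 + 4 = 10 = |G|. Linear characters come from the abelianisation; the 2-dimensional irreps have character r^k -> 2*cos(2*pi*j*k/5), reflections -> 0.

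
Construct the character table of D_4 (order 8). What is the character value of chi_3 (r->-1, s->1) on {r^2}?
Conjugacy classes: {e} of size 1, {r^2} of size 1, {r^1, r^3} of size 2, {s, sr^2, ...} of size 2, {sr, sr^3, ...} of size 2.
Character table:
  irrep \ class              {e} (size 1)  {r^2} (size 1)  {r^1, r^3} (size 2)  {s, sr^2, ...} (size 2)  {sr, sr^3, ...} (size 2)
  chi_1 (triv)               1             1               1                    1                        1                       
  chi_2 (sign: r->1, s->-1)  1             1               1                    -1                       -1                      
  chi_3 (r->-1, s->1)        1             1               -1                   1                        -1                      
  chi_4 (r->-1, s->-1)       1             1               -1                   -1                       1                       
  chi_5 (2d, j=1)            2             -2              0                    0                        0                       

Spot check: chi_3 (r->-1, s->1) on {r^2} = 1.

Details: D_4 has order 2*4 = 8 with 5 conjugacy classes, hence 5 irreducibles. Sum of squared dims 1 + 1 + 1 + 1 + 4 = 8 = |G|. Linear characters come from the abelianisation; the 2-dimensional irreps have character r^k -> 2*cos(2*pi*j*k/4), reflections -> 0.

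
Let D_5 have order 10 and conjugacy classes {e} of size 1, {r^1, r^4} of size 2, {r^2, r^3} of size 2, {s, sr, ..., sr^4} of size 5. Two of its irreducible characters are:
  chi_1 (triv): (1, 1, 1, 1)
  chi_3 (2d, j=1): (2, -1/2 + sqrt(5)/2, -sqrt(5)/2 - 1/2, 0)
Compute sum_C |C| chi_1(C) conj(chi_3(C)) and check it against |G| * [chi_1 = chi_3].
Sum = 0; so <chi_1, chi_3> = 0 (distinct irreducibles are orthogonal).

Explanation: Compute term by term over conjugacy classes (|C| * chi_1(C) * conj(chi_3(C))):
  1*(1)*conj(2) + 2*(1)*conj(-1/2 + sqrt(5)/2) + 2*(1)*conj(-sqrt(5)/2 - 1/2) + 5*(1)*conj(0)
  = (2) + (-1 + sqrt(5)) + (-sqrt(5) - 1) + (0)
  = 0.
Dividing by |G| = 10 gives 0/10 = 0, matching the row-orthogonality relation <chi_1, chi_3> = [chi_1 = chi_3].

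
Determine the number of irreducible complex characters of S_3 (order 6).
3

Explanation: The number of irreducible complex representations of a finite group equals its number of conjugacy classes. Conjugacy classes in S_3 correspond to cycle types, i.e. partitions of 3; there are p(3) = 3 of them, so S_3 (order 6) has exactly 3 irreducible complex representations.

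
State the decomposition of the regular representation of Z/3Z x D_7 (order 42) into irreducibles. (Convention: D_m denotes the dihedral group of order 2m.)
Each irreducible V_i of dimension d_i appears with multiplicity d_i, i.e. rho_reg = (direct sum over all irreducibles V_i) d_i V_i. The irreducible dimensions for Z/3Z x D_7 are 1, 1, 1, 1, 1, 1, 2, 2, 2, 2, 2, 2, 2, 2, 2: 6 irreducibles of dimension 1, each with multiplicity 1; 9 irreducibles of dimension 2, each with multiplicity 2. Total dimension 6*1*1 + 9*2*2 = 42 = |G|.

Details: General theorem: in the regular representation of a finite group G, each irreducible appears with multiplicity equal to its dimension. Check: dim(rho_reg) = sum d_i^2 = 1 + 1 + 1 + 1 + 1 + 1 + 4 + 4 + 4 + 4 + 4 + 4 + 4 + 4 + 4 = 42 = |G|.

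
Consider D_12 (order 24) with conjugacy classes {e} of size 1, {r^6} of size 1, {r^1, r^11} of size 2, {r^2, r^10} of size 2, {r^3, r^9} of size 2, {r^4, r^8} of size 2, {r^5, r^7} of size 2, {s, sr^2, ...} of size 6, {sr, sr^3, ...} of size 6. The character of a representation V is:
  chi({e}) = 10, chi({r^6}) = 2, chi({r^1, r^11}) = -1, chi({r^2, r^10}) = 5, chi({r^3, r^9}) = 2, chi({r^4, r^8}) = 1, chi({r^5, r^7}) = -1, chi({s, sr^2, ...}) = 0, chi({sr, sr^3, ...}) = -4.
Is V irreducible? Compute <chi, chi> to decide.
Not irreducible (reducible): <chi, chi> = 11 > 1.

Argument: <chi, chi> = (1/|G|) sum_C |C| * |chi(C)|^2 = (1/24)[1*|10|^2 + 1*|2|^2 + 2*|-1|^2 + 2*|5|^2 + 2*|2|^2 + 2*|1|^2 + 2*|-1|^2 + 6*|0|^2 + 6*|-4|^2]
  = (1/24)[(100) + (4) + (2) + (50) + (8) + (2) + (2) + (0) + (96)] = 264/24 = 11.
A character is irreducible iff <chi, chi> = 1, so this representation is reducible.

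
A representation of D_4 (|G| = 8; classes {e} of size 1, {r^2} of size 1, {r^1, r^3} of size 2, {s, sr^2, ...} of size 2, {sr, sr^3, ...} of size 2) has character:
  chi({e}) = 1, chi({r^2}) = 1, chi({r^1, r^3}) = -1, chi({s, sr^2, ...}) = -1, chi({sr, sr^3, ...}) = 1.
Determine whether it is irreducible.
Irreducible: <chi, chi> = 1.

Justification: <chi, chi> = (1/|G|) sum_C |C| * |chi(C)|^2 = (1/8)[1*|1|^2 + 1*|1|^2 + 2*|-1|^2 + 2*|-1|^2 + 2*|1|^2]
  = (1/8)[(1) + (1) + (2) + (2) + (2)] = 8/8 = 1.
A character is irreducible iff <chi, chi> = 1, so this representation is irreducible.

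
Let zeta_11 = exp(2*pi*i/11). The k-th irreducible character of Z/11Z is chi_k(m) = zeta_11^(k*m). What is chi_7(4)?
chi_7(4) = zeta_11^28 = exp(-10*I*pi/11)

Reasoning: chi_7(4) = zeta_11^(7*4) = zeta_11^28. Since zeta_11^11 = 1, this equals zeta_11^6 = exp(2*pi*i*6/11) = exp(-10*I*pi/11).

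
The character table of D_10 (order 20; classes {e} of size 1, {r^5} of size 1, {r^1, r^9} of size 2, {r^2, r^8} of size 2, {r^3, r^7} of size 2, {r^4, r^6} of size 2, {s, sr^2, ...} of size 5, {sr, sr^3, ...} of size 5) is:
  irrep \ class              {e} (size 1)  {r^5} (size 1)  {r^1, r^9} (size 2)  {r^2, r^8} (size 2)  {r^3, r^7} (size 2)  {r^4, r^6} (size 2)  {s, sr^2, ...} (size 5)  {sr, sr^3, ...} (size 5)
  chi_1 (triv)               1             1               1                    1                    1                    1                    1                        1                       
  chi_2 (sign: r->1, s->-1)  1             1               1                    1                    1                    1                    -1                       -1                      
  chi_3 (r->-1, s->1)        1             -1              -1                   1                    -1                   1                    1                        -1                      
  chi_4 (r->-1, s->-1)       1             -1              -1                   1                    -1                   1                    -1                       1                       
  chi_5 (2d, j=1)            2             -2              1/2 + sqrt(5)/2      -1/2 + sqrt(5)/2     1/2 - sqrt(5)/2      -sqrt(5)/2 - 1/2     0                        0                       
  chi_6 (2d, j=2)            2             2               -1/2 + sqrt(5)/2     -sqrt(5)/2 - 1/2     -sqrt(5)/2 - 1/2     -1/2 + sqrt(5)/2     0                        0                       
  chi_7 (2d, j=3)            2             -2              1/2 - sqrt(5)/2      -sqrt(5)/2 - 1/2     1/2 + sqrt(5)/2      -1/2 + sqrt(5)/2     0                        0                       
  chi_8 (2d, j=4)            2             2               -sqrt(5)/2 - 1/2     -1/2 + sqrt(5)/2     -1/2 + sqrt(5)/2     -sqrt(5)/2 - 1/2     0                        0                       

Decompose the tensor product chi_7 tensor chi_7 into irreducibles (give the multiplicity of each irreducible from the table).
chi_7 tensor chi_7 = chi_1 + chi_2 + chi_8 (all other irreducibles have multiplicity 0).

Reasoning: The character of a tensor product is the pointwise product (chi_7 * chi_7)(C) = chi_7(C) * chi_7(C):
  {e}: (2)*(2), {r^5}: (-2)*(-2), {r^1, r^9}: (1/2 - sqrt(5)/2)*(1/2 - sqrt(5)/2), {r^2, r^8}: (-sqrt(5)/2 - 1/2)*(-sqrt(5)/2 - 1/2), {r^3, r^7}: (1/2 + sqrt(5)/2)*(1/2 + sqrt(5)/2), {r^4, r^6}: (-1/2 + sqrt(5)/2)*(-1/2 + sqrt(5)/2), {s, sr^2, ...}: (0)*(0), {sr, sr^3, ...}: (0)*(0)
so (chi_7 * chi_7) takes values
  {e} -> 4, {r^5} -> 4, {r^1, r^9} -> 3/2 - sqrt(5)/2, {r^2, r^8} -> sqrt(5)/2 + 3/2, {r^3, r^7} -> sqrt(5)/2 + 3/2, {r^4, r^6} -> 3/2 - sqrt(5)/2, {s, sr^2, ...} -> 0, {sr, sr^3, ...} -> 0.
Now take the inner product of this character with each irreducible chi from the table, <chi_7*chi_7, chi> = (1/20) sum_C |C| (chi_7*chi_7)(C) conj(chi(C)):
  <chi_7*chi_7, chi_1> = (1/20)[1*(4)*conj(1) + 1*(4)*conj(1) + 2*(3/2 - sqrt(5)/2)*conj(1) + 2*(sqrt(5)/2 + 3/2)*conj(1) + 2*(sqrt(5)/2 + 3/2)*conj(1) + 2*(3/2 - sqrt(5)/2)*conj(1) + 5*(0)*conj(1) + 5*(0)*conj(1)]
      = (1/20)[(4) + (4) + (3 - sqrt(5)) + (sqrt(5) + 3) + (sqrt(5) + 3) + (3 - sqrt(5)) + (0) + (0)] = 20/20 = 1
  <chi_7*chi_7, chi_2> = (1/20)[1*(4)*conj(1) + 1*(4)*conj(1) + 2*(3/2 - sqrt(5)/2)*conj(1) + 2*(sqrt(5)/2 + 3/2)*conj(1) + 2*(sqrt(5)/2 + 3/2)*conj(1) + 2*(3/2 - sqrt(5)/2)*conj(1) + 5*(0)*conj(-1) + 5*(0)*conj(-1)]
      = (1/20)[(4) + (4) + (3 - sqrt(5)) + (sqrt(5) + 3) + (sqrt(5) + 3) + (3 - sqrt(5)) + (0) + (0)] = 20/20 = 1
  <chi_7*chi_7, chi_3> = (1/20)[1*(4)*conj(1) + 1*(4)*conj(-1) + 2*(3/2 - sqrt(5)/2)*conj(-1) + 2*(sqrt(5)/2 + 3/2)*conj(1) + 2*(sqrt(5)/2 + 3/2)*conj(-1) + 2*(3/2 - sqrt(5)/2)*conj(1) + 5*(0)*conj(1) + 5*(0)*conj(-1)]
      = (1/20)[(4) + (-4) + (-3 + sqrt(5)) + (sqrt(5) + 3) + (-3 - sqrt(5)) + (3 - sqrt(5)) + (0) + (0)] = 0/20 = 0
  <chi_7*chi_7, chi_4> = (1/20)[1*(4)*conj(1) + 1*(4)*conj(-1) + 2*(3/2 - sqrt(5)/2)*conj(-1) + 2*(sqrt(5)/2 + 3/2)*conj(1) + 2*(sqrt(5)/2 + 3/2)*conj(-1) + 2*(3/2 - sqrt(5)/2)*conj(1) + 5*(0)*conj(-1) + 5*(0)*conj(1)]
      = (1/20)[(4) + (-4) + (-3 + sqrt(5)) + (sqrt(5) + 3) + (-3 - sqrt(5)) + (3 - sqrt(5)) + (0) + (0)] = 0/20 = 0
  <chi_7*chi_7, chi_5> = (1/20)[1*(4)*conj(2) + 1*(4)*conj(-2) + 2*(3/2 - sqrt(5)/2)*conj(1/2 + sqrt(5)/2) + 2*(sqrt(5)/2 + 3/2)*conj(-1/2 + sqrt(5)/2) + 2*(sqrt(5)/2 + 3/2)*conj(1/2 - sqrt(5)/2) + 2*(3/2 - sqrt(5)/2)*conj(-sqrt(5)/2 - 1/2) + 5*(0)*conj(0) + 5*(0)*conj(0)]
      = (1/20)[(8) + (-8) + (-1 + sqrt(5)) + (1 + sqrt(5)) + (-sqrt(5) - 1) + (1 - sqrt(5)) + (0) + (0)] = 0/20 = 0
  <chi_7*chi_7, chi_6> = (1/20)[1*(4)*conj(2) + 1*(4)*conj(2) + 2*(3/2 - sqrt(5)/2)*conj(-1/2 + sqrt(5)/2) + 2*(sqrt(5)/2 + 3/2)*conj(-sqrt(5)/2 - 1/2) + 2*(sqrt(5)/2 + 3/2)*conj(-sqrt(5)/2 - 1/2) + 2*(3/2 - sqrt(5)/2)*conj(-1/2 + sqrt(5)/2) + 5*(0)*conj(0) + 5*(0)*conj(0)]
      = (1/20)[(8) + (8) + (-4 + 2*sqrt(5)) + (-2*sqrt(5) - 4) + (-2*sqrt(5) - 4) + (-4 + 2*sqrt(5)) + (0) + (0)] = 0/20 = 0
  <chi_7*chi_7, chi_7> = (1/20)[1*(4)*conj(2) + 1*(4)*conj(-2) + 2*(3/2 - sqrt(5)/2)*conj(1/2 - sqrt(5)/2) + 2*(sqrt(5)/2 + 3/2)*conj(-sqrt(5)/2 - 1/2) + 2*(sqrt(5)/2 + 3/2)*conj(1/2 + sqrt(5)/2) + 2*(3/2 - sqrt(5)/2)*conj(-1/2 + sqrt(5)/2) + 5*(0)*conj(0) + 5*(0)*conj(0)]
      = (1/20)[(8) + (-8) + (4 - 2*sqrt(5)) + (-2*sqrt(5) - 4) + (4 + 2*sqrt(5)) + (-4 + 2*sqrt(5)) + (0) + (0)] = 0/20 = 0
  <chi_7*chi_7, chi_8> = (1/20)[1*(4)*conj(2) + 1*(4)*conj(2) + 2*(3/2 - sqrt(5)/2)*conj(-sqrt(5)/2 - 1/2) + 2*(sqrt(5)/2 + 3/2)*conj(-1/2 + sqrt(5)/2) + 2*(sqrt(5)/2 + 3/2)*conj(-1/2 + sqrt(5)/2) + 2*(3/2 - sqrt(5)/2)*conj(-sqrt(5)/2 - 1/2) + 5*(0)*conj(0) + 5*(0)*conj(0)]
      = (1/20)[(8) + (8) + (1 - sqrt(5)) + (1 + sqrt(5)) + (1 + sqrt(5)) + (1 - sqrt(5)) + (0) + (0)] = 20/20 = 1
Hence the multiplicities are chi_1: 1, chi_2: 1, chi_8: 1. Dimension check: dim(chi_7)*dim(chi_7) = 2*2 = 4 and sum (mult * dim) = 1*1 + 1*1 + 1*2 = 4.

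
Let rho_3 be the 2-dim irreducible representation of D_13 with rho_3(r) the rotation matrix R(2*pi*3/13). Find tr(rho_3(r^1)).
chi_{rho_3}(r^1) = 2*cos(2*pi*3*1/13) = 2*cos(6*pi/13)

Working: rho_3(r^1) is rotation by angle 2*pi*3*1/13, whose trace is 2*cos(2*pi*3*1/13) = 2*cos(6*pi/13).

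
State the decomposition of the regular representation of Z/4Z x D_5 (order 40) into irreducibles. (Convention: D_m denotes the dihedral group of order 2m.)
Each irreducible V_i of dimension d_i appears with multiplicity d_i, i.e. rho_reg = (direct sum over all irreducibles V_i) d_i V_i. The irreducible dimensions for Z/4Z x D_5 are 1, 1, 1, 1, 1, 1, 1, 1, 2, 2, 2, 2, 2, 2, 2, 2: 8 irreducibles of dimension 1, each with multiplicity 1; 8 irreducibles of dimension 2, each with multiplicity 2. Total dimension 8*1*1 + 8*2*2 = 40 = |G|.

Reasoning: General theorem: in the regular representation of a finite group G, each irreducible appears with multiplicity equal to its dimension. Check: dim(rho_reg) = sum d_i^2 = 1 + 1 + 1 + 1 + 1 + 1 + 1 + 1 + 4 + 4 + 4 + 4 + 4 + 4 + 4 + 4 = 40 = |G|.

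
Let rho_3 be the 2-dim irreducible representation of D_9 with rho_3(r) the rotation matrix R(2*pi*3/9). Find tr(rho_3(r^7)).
chi_{rho_3}(r^7) = 2*cos(2*pi*3*7/9) = -1

Explanation: rho_3(r^7) is rotation by angle 2*pi*3*7/9, whose trace is 2*cos(2*pi*3*7/9) = -1.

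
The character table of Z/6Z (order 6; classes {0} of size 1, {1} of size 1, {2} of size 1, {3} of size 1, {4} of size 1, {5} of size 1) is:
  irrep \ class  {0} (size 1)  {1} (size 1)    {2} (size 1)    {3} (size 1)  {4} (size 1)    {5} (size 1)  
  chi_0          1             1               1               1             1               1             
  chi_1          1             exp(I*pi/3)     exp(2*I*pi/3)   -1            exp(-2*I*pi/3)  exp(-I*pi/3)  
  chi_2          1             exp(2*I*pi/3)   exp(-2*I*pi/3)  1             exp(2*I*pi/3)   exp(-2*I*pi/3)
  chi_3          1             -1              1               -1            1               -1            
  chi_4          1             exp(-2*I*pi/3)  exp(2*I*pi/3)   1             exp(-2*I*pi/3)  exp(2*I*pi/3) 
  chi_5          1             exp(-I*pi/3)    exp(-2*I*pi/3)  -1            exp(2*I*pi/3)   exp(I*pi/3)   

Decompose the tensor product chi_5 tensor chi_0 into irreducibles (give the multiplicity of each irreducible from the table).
chi_5 tensor chi_0 = chi_5 (all other irreducibles have multiplicity 0).

Solution. The character of a tensor product is the pointwise product (chi_5 * chi_0)(C) = chi_5(C) * chi_0(C):
  {0}: (1)*(1), {1}: (exp(-I*pi/3))*(1), {2}: (exp(-2*I*pi/3))*(1), {3}: (-1)*(1), {4}: (exp(2*I*pi/3))*(1), {5}: (exp(I*pi/3))*(1)
so (chi_5 * chi_0) takes values
  {0} -> 1, {1} -> exp(-I*pi/3), {2} -> exp(-2*I*pi/3), {3} -> -1, {4} -> exp(2*I*pi/3), {5} -> exp(I*pi/3).
Now take the inner product of this character with each irreducible chi from the table, <chi_5*chi_0, chi> = (1/6) sum_C |C| (chi_5*chi_0)(C) conj(chi(C)):
  <chi_5*chi_0, chi_0> = (1/6)[1*(1)*conj(1) + 1*(exp(-I*pi/3))*conj(1) + 1*(exp(-2*I*pi/3))*conj(1) + 1*(-1)*conj(1) + 1*(exp(2*I*pi/3))*conj(1) + 1*(exp(I*pi/3))*conj(1)]
      = (1/6)[(1) + (exp(-I*pi/3)) + (exp(-2*I*pi/3)) + (-1) + (exp(2*I*pi/3)) + (exp(I*pi/3))] = 0/6 = 0
  <chi_5*chi_0, chi_1> = (1/6)[1*(1)*conj(1) + 1*(exp(-I*pi/3))*conj(exp(I*pi/3)) + 1*(exp(-2*I*pi/3))*conj(exp(2*I*pi/3)) + 1*(-1)*conj(-1) + 1*(exp(2*I*pi/3))*conj(exp(-2*I*pi/3)) + 1*(exp(I*pi/3))*conj(exp(-I*pi/3))]
      = (1/6)[(1) + (exp(-2*I*pi/3)) + (exp(2*I*pi/3)) + (1) + (exp(-2*I*pi/3)) + (exp(2*I*pi/3))] = 0/6 = 0
  <chi_5*chi_0, chi_2> = (1/6)[1*(1)*conj(1) + 1*(exp(-I*pi/3))*conj(exp(2*I*pi/3)) + 1*(exp(-2*I*pi/3))*conj(exp(-2*I*pi/3)) + 1*(-1)*conj(1) + 1*(exp(2*I*pi/3))*conj(exp(2*I*pi/3)) + 1*(exp(I*pi/3))*conj(exp(-2*I*pi/3))]
      = (1/6)[(1) + (-1) + (1) + (-1) + (1) + (-1)] = 0/6 = 0
  <chi_5*chi_0, chi_3> = (1/6)[1*(1)*conj(1) + 1*(exp(-I*pi/3))*conj(-1) + 1*(exp(-2*I*pi/3))*conj(1) + 1*(-1)*conj(-1) + 1*(exp(2*I*pi/3))*conj(1) + 1*(exp(I*pi/3))*conj(-1)]
      = (1/6)[(1) + (-exp(-I*pi/3)) + (exp(-2*I*pi/3)) + (1) + (exp(2*I*pi/3)) + (-exp(I*pi/3))] = 0/6 = 0
  <chi_5*chi_0, chi_4> = (1/6)[1*(1)*conj(1) + 1*(exp(-I*pi/3))*conj(exp(-2*I*pi/3)) + 1*(exp(-2*I*pi/3))*conj(exp(2*I*pi/3)) + 1*(-1)*conj(1) + 1*(exp(2*I*pi/3))*conj(exp(-2*I*pi/3)) + 1*(exp(I*pi/3))*conj(exp(2*I*pi/3))]
      = (1/6)[(1) + (exp(I*pi/3)) + (exp(2*I*pi/3)) + (-1) + (exp(-2*I*pi/3)) + (exp(-I*pi/3))] = 0/6 = 0
  <chi_5*chi_0, chi_5> = (1/6)[1*(1)*conj(1) + 1*(exp(-I*pi/3))*conj(exp(-I*pi/3)) + 1*(exp(-2*I*pi/3))*conj(exp(-2*I*pi/3)) + 1*(-1)*conj(-1) + 1*(exp(2*I*pi/3))*conj(exp(2*I*pi/3)) + 1*(exp(I*pi/3))*conj(exp(I*pi/3))]
      = (1/6)[(1) + (1) + (1) + (1) + (1) + (1)] = 6/6 = 1
(Exp terms are combined using exp(i*s)*conj(exp(i*t)) = exp(i*(s-t)), and sums of them are collapsed using the identity that for every m > 1 the m distinct m-th roots of unity sum to 0, e.g. 1 + exp(2*I*pi/3) + exp(-2*I*pi/3) = 0.)
Hence the multiplicities are chi_5: 1. Dimension check: dim(chi_5)*dim(chi_0) = 1*1 = 1 and sum (mult * dim) = 1*1 = 1.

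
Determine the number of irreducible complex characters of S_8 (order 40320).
22

Solution. The number of irreducible complex representations of a finite group equals its number of conjugacy classes. Conjugacy classes in S_8 correspond to cycle types, i.e. partitions of 8; there are p(8) = 22 of them, so S_8 (order 40320) has exactly 22 irreducible complex representations.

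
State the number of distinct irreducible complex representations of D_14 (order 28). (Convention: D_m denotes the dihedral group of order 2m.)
10

Why: The number of irreducible complex representations of a finite group equals its number of conjugacy classes. D_14 has 10 conjugacy classes (n/2 + 3 for n even), so D_14 (order 28) has exactly 10 irreducible complex representations.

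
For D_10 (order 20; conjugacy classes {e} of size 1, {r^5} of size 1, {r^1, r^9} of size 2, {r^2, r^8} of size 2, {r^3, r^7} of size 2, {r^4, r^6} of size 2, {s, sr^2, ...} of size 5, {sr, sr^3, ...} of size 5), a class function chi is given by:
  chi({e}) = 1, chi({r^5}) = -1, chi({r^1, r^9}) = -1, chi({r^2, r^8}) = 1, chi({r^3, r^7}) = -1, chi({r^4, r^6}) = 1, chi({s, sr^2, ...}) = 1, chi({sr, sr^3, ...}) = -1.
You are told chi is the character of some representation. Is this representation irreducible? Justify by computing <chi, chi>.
Irreducible: <chi, chi> = 1.

Derivation: <chi, chi> = (1/|G|) sum_C |C| * |chi(C)|^2 = (1/20)[1*|1|^2 + 1*|-1|^2 + 2*|-1|^2 + 2*|1|^2 + 2*|-1|^2 + 2*|1|^2 + 5*|1|^2 + 5*|-1|^2]
  = (1/20)[(1) + (1) + (2) + (2) + (2) + (2) + (5) + (5)] = 20/20 = 1.
A character is irreducible iff <chi, chi> = 1, so this representation is irreducible.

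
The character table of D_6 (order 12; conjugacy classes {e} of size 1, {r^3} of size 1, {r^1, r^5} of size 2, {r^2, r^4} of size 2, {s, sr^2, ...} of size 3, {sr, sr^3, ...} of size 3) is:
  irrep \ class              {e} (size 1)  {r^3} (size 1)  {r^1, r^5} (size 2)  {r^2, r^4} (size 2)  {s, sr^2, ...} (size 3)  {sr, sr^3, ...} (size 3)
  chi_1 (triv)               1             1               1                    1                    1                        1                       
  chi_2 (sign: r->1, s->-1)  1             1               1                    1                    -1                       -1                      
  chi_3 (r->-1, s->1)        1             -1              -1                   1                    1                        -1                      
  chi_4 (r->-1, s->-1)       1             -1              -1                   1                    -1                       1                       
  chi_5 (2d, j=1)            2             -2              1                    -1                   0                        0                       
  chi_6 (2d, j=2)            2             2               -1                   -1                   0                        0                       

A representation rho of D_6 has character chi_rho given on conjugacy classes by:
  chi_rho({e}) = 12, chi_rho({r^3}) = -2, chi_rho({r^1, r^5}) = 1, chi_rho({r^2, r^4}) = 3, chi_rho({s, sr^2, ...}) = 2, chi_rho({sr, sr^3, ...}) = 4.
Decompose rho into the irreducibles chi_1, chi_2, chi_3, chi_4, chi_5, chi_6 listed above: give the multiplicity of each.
Multiplicities: chi_1: 3, chi_2: 0, chi_3: 1, chi_4: 2, chi_5: 2, chi_6: 1.

Why: Use <chi_rho, chi> = (1/|G|) sum_C |C| * chi_rho(C) * conj(chi(C)) with |G| = 12 for each irreducible chi in the table:
  <chi_rho, chi_1> = (1/12)[1*(12)*conj(1) + 1*(-2)*conj(1) + 2*(1)*conj(1) + 2*(3)*conj(1) + 3*(2)*conj(1) + 3*(4)*conj(1)]
      = (1/12)[(12) + (-2) + (2) + (6) + (6) + (12)] = 36/12 = 3
  <chi_rho, chi_2> = (1/12)[1*(12)*conj(1) + 1*(-2)*conj(1) + 2*(1)*conj(1) + 2*(3)*conj(1) + 3*(2)*conj(-1) + 3*(4)*conj(-1)]
      = (1/12)[(12) + (-2) + (2) + (6) + (-6) + (-12)] = 0/12 = 0
  <chi_rho, chi_3> = (1/12)[1*(12)*conj(1) + 1*(-2)*conj(-1) + 2*(1)*conj(-1) + 2*(3)*conj(1) + 3*(2)*conj(1) + 3*(4)*conj(-1)]
      = (1/12)[(12) + (2) + (-2) + (6) + (6) + (-12)] = 12/12 = 1
  <chi_rho, chi_4> = (1/12)[1*(12)*conj(1) + 1*(-2)*conj(-1) + 2*(1)*conj(-1) + 2*(3)*conj(1) + 3*(2)*conj(-1) + 3*(4)*conj(1)]
      = (1/12)[(12) + (2) + (-2) + (6) + (-6) + (12)] = 24/12 = 2
  <chi_rho, chi_5> = (1/12)[1*(12)*conj(2) + 1*(-2)*conj(-2) + 2*(1)*conj(1) + 2*(3)*conj(-1) + 3*(2)*conj(0) + 3*(4)*conj(0)]
      = (1/12)[(24) + (4) + (2) + (-6) + (0) + (0)] = 24/12 = 2
  <chi_rho, chi_6> = (1/12)[1*(12)*conj(2) + 1*(-2)*conj(2) + 2*(1)*conj(-1) + 2*(3)*conj(-1) + 3*(2)*conj(0) + 3*(4)*conj(0)]
      = (1/12)[(24) + (-4) + (-2) + (-6) + (0) + (0)] = 12/12 = 1
Dimension check: dim(rho) = sum (mult * dim) = 3*1 + 0*1 + 1*1 + 2*1 + 2*2 + 1*2 = 12 = chi_rho(e) = 12.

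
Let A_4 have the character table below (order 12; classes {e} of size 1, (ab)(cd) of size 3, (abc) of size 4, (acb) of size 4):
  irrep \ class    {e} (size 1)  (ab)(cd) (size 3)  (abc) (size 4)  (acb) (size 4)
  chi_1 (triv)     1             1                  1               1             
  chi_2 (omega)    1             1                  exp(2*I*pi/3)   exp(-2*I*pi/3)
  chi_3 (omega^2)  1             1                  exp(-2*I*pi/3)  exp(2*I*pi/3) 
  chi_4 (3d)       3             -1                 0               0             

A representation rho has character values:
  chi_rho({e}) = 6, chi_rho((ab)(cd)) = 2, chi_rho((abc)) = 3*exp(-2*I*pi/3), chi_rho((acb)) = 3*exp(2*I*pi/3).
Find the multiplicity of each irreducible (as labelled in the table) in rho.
Multiplicities: chi_1: 0, chi_2: 0, chi_3: 3, chi_4: 1.

Solution. Use <chi_rho, chi> = (1/|G|) sum_C |C| * chi_rho(C) * conj(chi(C)) with |G| = 12 for each irreducible chi in the table:
  <chi_rho, chi_1> = (1/12)[1*(6)*conj(1) + 3*(2)*conj(1) + 4*(3*exp(-2*I*pi/3))*conj(1) + 4*(3*exp(2*I*pi/3))*conj(1)]
      = (1/12)[(6) + (6) + (12*exp(-2*I*pi/3)) + (12*exp(2*I*pi/3))] = 0/12 = 0
  <chi_rho, chi_2> = (1/12)[1*(6)*conj(1) + 3*(2)*conj(1) + 4*(3*exp(-2*I*pi/3))*conj(exp(2*I*pi/3)) + 4*(3*exp(2*I*pi/3))*conj(exp(-2*I*pi/3))]
      = (1/12)[(6) + (6) + (12*exp(2*I*pi/3)) + (12*exp(-2*I*pi/3))] = 0/12 = 0
  <chi_rho, chi_3> = (1/12)[1*(6)*conj(1) + 3*(2)*conj(1) + 4*(3*exp(-2*I*pi/3))*conj(exp(-2*I*pi/3)) + 4*(3*exp(2*I*pi/3))*conj(exp(2*I*pi/3))]
      = (1/12)[(6) + (6) + (12) + (12)] = 36/12 = 3
  <chi_rho, chi_4> = (1/12)[1*(6)*conj(3) + 3*(2)*conj(-1) + 4*(3*exp(-2*I*pi/3))*conj(0) + 4*(3*exp(2*I*pi/3))*conj(0)]
      = (1/12)[(18) + (-6) + (0) + (0)] = 12/12 = 1
(Exp terms are combined using exp(i*s)*conj(exp(i*t)) = exp(i*(s-t)), and sums of them are collapsed using the identity that for every m > 1 the m distinct m-th roots of unity sum to 0, e.g. 1 + exp(2*I*pi/3) + exp(-2*I*pi/3) = 0.)
Dimension check: dim(rho) = sum (mult * dim) = 0*1 + 0*1 + 3*1 + 1*3 = 6 = chi_rho(e) = 6.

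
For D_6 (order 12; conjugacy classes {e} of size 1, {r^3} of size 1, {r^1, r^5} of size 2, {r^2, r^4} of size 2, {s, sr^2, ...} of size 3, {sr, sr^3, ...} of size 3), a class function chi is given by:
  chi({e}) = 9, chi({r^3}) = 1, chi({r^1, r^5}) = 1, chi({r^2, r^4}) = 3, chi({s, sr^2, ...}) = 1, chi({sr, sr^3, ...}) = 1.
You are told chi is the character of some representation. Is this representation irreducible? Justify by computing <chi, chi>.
Not irreducible (reducible): <chi, chi> = 9 > 1.

Explanation: <chi, chi> = (1/|G|) sum_C |C| * |chi(C)|^2 = (1/12)[1*|9|^2 + 1*|1|^2 + 2*|1|^2 + 2*|3|^2 + 3*|1|^2 + 3*|1|^2]
  = (1/12)[(81) + (1) + (2) + (18) + (3) + (3)] = 108/12 = 9.
A character is irreducible iff <chi, chi> = 1, so this representation is reducible.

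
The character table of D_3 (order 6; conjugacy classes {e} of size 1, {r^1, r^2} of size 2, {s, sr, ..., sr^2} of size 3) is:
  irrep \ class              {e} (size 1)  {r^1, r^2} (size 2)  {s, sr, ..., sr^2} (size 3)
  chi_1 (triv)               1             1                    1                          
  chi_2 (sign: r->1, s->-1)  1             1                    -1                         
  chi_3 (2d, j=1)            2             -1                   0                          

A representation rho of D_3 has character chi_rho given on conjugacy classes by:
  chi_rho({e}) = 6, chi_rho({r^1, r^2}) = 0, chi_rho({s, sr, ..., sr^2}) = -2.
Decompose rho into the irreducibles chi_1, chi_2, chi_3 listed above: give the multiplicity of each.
Multiplicities: chi_1: 0, chi_2: 2, chi_3: 2.

Proof sketch: Use <chi_rho, chi> = (1/|G|) sum_C |C| * chi_rho(C) * conj(chi(C)) with |G| = 6 for each irreducible chi in the table:
  <chi_rho, chi_1> = (1/6)[1*(6)*conj(1) + 2*(0)*conj(1) + 3*(-2)*conj(1)]
      = (1/6)[(6) + (0) + (-6)] = 0/6 = 0
  <chi_rho, chi_2> = (1/6)[1*(6)*conj(1) + 2*(0)*conj(1) + 3*(-2)*conj(-1)]
      = (1/6)[(6) + (0) + (6)] = 12/6 = 2
  <chi_rho, chi_3> = (1/6)[1*(6)*conj(2) + 2*(0)*conj(-1) + 3*(-2)*conj(0)]
      = (1/6)[(12) + (0) + (0)] = 12/6 = 2
Dimension check: dim(rho) = sum (mult * dim) = 0*1 + 2*1 + 2*2 = 6 = chi_rho(e) = 6.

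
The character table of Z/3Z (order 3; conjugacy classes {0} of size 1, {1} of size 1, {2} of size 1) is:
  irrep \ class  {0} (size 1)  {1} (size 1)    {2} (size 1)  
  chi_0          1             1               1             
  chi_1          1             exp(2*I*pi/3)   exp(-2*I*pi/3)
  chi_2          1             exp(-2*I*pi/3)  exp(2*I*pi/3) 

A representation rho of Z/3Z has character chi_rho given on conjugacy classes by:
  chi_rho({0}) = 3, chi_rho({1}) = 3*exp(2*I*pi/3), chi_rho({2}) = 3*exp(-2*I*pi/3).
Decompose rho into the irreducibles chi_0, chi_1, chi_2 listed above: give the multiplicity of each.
Multiplicities: chi_0: 0, chi_1: 3, chi_2: 0.

Proof sketch: Use <chi_rho, chi> = (1/|G|) sum_C |C| * chi_rho(C) * conj(chi(C)) with |G| = 3 for each irreducible chi in the table:
  <chi_rho, chi_0> = (1/3)[1*(3)*conj(1) + 1*(3*exp(2*I*pi/3))*conj(1) + 1*(3*exp(-2*I*pi/3))*conj(1)]
      = (1/3)[(3) + (3*exp(2*I*pi/3)) + (3*exp(-2*I*pi/3))] = 0/3 = 0
  <chi_rho, chi_1> = (1/3)[1*(3)*conj(1) + 1*(3*exp(2*I*pi/3))*conj(exp(2*I*pi/3)) + 1*(3*exp(-2*I*pi/3))*conj(exp(-2*I*pi/3))]
      = (1/3)[(3) + (3) + (3)] = 9/3 = 3
  <chi_rho, chi_2> = (1/3)[1*(3)*conj(1) + 1*(3*exp(2*I*pi/3))*conj(exp(-2*I*pi/3)) + 1*(3*exp(-2*I*pi/3))*conj(exp(2*I*pi/3))]
      = (1/3)[(3) + (3*exp(-2*I*pi/3)) + (3*exp(2*I*pi/3))] = 0/3 = 0
(Exp terms are combined using exp(i*s)*conj(exp(i*t)) = exp(i*(s-t)), and sums of them are collapsed using the identity that for every m > 1 the m distinct m-th roots of unity sum to 0, e.g. 1 + exp(2*I*pi/3) + exp(-2*I*pi/3) = 0.)
Dimension check: dim(rho) = sum (mult * dim) = 0*1 + 3*1 + 0*1 = 3 = chi_rho(e) = 3.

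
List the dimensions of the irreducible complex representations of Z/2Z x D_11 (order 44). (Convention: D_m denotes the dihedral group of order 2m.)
Dimensions: 1, 1, 1, 1, 2, 2, 2, 2, 2, 2, 2, 2, 2, 2

Why: There are 14 irreducibles (= number of conjugacy classes). Their dimensions d_i satisfy sum d_i^2 = |G| = 44: 1 + 1 + 1 + 1 + 4 + 4 + 4 + 4 + 4 + 4 + 4 + 4 + 4 + 4 = 44. (For the product with Z/2Z: each of the 2 1-dim characters of Z/2Z tensors with each irrep of D_11, giving 2 copies of each D_11-dimension.)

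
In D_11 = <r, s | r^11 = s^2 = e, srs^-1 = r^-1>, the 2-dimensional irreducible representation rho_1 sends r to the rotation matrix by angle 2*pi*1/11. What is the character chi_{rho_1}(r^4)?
chi_{rho_1}(r^4) = 2*cos(2*pi*1*4/11) = -2*cos(3*pi/11)

Reasoning: rho_1(r^4) is rotation by angle 2*pi*1*4/11, whose trace is 2*cos(2*pi*1*4/11) = -2*cos(3*pi/11).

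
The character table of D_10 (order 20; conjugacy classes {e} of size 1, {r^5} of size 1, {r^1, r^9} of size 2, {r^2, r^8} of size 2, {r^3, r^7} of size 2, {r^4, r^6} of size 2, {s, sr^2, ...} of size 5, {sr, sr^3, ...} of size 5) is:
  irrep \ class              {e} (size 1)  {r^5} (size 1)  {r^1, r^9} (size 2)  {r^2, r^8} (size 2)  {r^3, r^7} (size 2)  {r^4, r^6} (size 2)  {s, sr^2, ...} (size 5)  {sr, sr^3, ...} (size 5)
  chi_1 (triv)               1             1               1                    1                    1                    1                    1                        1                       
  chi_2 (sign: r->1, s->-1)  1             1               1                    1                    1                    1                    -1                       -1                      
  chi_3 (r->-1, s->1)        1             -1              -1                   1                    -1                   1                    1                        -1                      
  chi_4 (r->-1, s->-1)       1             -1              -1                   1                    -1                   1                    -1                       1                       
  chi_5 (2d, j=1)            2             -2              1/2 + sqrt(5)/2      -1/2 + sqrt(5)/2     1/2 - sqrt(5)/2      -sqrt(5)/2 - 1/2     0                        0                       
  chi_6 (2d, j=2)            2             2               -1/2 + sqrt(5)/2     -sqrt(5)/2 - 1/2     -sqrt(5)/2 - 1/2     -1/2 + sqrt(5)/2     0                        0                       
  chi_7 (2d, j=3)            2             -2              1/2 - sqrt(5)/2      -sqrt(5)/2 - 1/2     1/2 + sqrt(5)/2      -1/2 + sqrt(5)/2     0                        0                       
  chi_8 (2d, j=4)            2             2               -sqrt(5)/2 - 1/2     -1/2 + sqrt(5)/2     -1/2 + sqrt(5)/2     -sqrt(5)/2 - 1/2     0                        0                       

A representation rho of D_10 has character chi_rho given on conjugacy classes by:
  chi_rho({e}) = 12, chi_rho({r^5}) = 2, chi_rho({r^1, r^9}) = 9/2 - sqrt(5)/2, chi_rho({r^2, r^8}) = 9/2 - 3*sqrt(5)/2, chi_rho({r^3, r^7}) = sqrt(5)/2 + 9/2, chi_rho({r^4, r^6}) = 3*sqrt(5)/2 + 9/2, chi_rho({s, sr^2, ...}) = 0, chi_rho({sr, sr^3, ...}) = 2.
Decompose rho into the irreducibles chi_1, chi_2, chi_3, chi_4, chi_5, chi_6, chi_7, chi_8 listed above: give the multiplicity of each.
Multiplicities: chi_1: 3, chi_2: 2, chi_3: 0, chi_4: 1, chi_5: 0, chi_6: 1, chi_7: 2, chi_8: 0.

Justification: Use <chi_rho, chi> = (1/|G|) sum_C |C| * chi_rho(C) * conj(chi(C)) with |G| = 20 for each irreducible chi in the table:
  <chi_rho, chi_1> = (1/20)[1*(12)*conj(1) + 1*(2)*conj(1) + 2*(9/2 - sqrt(5)/2)*conj(1) + 2*(9/2 - 3*sqrt(5)/2)*conj(1) + 2*(sqrt(5)/2 + 9/2)*conj(1) + 2*(3*sqrt(5)/2 + 9/2)*conj(1) + 5*(0)*conj(1) + 5*(2)*conj(1)]
      = (1/20)[(12) + (2) + (9 - sqrt(5)) + (9 - 3*sqrt(5)) + (sqrt(5) + 9) + (3*sqrt(5) + 9) + (0) + (10)] = 60/20 = 3
  <chi_rho, chi_2> = (1/20)[1*(12)*conj(1) + 1*(2)*conj(1) + 2*(9/2 - sqrt(5)/2)*conj(1) + 2*(9/2 - 3*sqrt(5)/2)*conj(1) + 2*(sqrt(5)/2 + 9/2)*conj(1) + 2*(3*sqrt(5)/2 + 9/2)*conj(1) + 5*(0)*conj(-1) + 5*(2)*conj(-1)]
      = (1/20)[(12) + (2) + (9 - sqrt(5)) + (9 - 3*sqrt(5)) + (sqrt(5) + 9) + (3*sqrt(5) + 9) + (0) + (-10)] = 40/20 = 2
  <chi_rho, chi_3> = (1/20)[1*(12)*conj(1) + 1*(2)*conj(-1) + 2*(9/2 - sqrt(5)/2)*conj(-1) + 2*(9/2 - 3*sqrt(5)/2)*conj(1) + 2*(sqrt(5)/2 + 9/2)*conj(-1) + 2*(3*sqrt(5)/2 + 9/2)*conj(1) + 5*(0)*conj(1) + 5*(2)*conj(-1)]
      = (1/20)[(12) + (-2) + (-9 + sqrt(5)) + (9 - 3*sqrt(5)) + (-9 - sqrt(5)) + (3*sqrt(5) + 9) + (0) + (-10)] = 0/20 = 0
  <chi_rho, chi_4> = (1/20)[1*(12)*conj(1) + 1*(2)*conj(-1) + 2*(9/2 - sqrt(5)/2)*conj(-1) + 2*(9/2 - 3*sqrt(5)/2)*conj(1) + 2*(sqrt(5)/2 + 9/2)*conj(-1) + 2*(3*sqrt(5)/2 + 9/2)*conj(1) + 5*(0)*conj(-1) + 5*(2)*conj(1)]
      = (1/20)[(12) + (-2) + (-9 + sqrt(5)) + (9 - 3*sqrt(5)) + (-9 - sqrt(5)) + (3*sqrt(5) + 9) + (0) + (10)] = 20/20 = 1
  <chi_rho, chi_5> = (1/20)[1*(12)*conj(2) + 1*(2)*conj(-2) + 2*(9/2 - sqrt(5)/2)*conj(1/2 + sqrt(5)/2) + 2*(9/2 - 3*sqrt(5)/2)*conj(-1/2 + sqrt(5)/2) + 2*(sqrt(5)/2 + 9/2)*conj(1/2 - sqrt(5)/2) + 2*(3*sqrt(5)/2 + 9/2)*conj(-sqrt(5)/2 - 1/2) + 5*(0)*conj(0) + 5*(2)*conj(0)]
      = (1/20)[(24) + (-4) + (2 + 4*sqrt(5)) + (-12 + 6*sqrt(5)) + (2 - 4*sqrt(5)) + (-6*sqrt(5) - 12) + (0) + (0)] = 0/20 = 0
  <chi_rho, chi_6> = (1/20)[1*(12)*conj(2) + 1*(2)*conj(2) + 2*(9/2 - sqrt(5)/2)*conj(-1/2 + sqrt(5)/2) + 2*(9/2 - 3*sqrt(5)/2)*conj(-sqrt(5)/2 - 1/2) + 2*(sqrt(5)/2 + 9/2)*conj(-sqrt(5)/2 - 1/2) + 2*(3*sqrt(5)/2 + 9/2)*conj(-1/2 + sqrt(5)/2) + 5*(0)*conj(0) + 5*(2)*conj(0)]
      = (1/20)[(24) + (4) + (-7 + 5*sqrt(5)) + (3 - 3*sqrt(5)) + (-5*sqrt(5) - 7) + (3 + 3*sqrt(5)) + (0) + (0)] = 20/20 = 1
  <chi_rho, chi_7> = (1/20)[1*(12)*conj(2) + 1*(2)*conj(-2) + 2*(9/2 - sqrt(5)/2)*conj(1/2 - sqrt(5)/2) + 2*(9/2 - 3*sqrt(5)/2)*conj(-sqrt(5)/2 - 1/2) + 2*(sqrt(5)/2 + 9/2)*conj(1/2 + sqrt(5)/2) + 2*(3*sqrt(5)/2 + 9/2)*conj(-1/2 + sqrt(5)/2) + 5*(0)*conj(0) + 5*(2)*conj(0)]
      = (1/20)[(24) + (-4) + (7 - 5*sqrt(5)) + (3 - 3*sqrt(5)) + (7 + 5*sqrt(5)) + (3 + 3*sqrt(5)) + (0) + (0)] = 40/20 = 2
  <chi_rho, chi_8> = (1/20)[1*(12)*conj(2) + 1*(2)*conj(2) + 2*(9/2 - sqrt(5)/2)*conj(-sqrt(5)/2 - 1/2) + 2*(9/2 - 3*sqrt(5)/2)*conj(-1/2 + sqrt(5)/2) + 2*(sqrt(5)/2 + 9/2)*conj(-1/2 + sqrt(5)/2) + 2*(3*sqrt(5)/2 + 9/2)*conj(-sqrt(5)/2 - 1/2) + 5*(0)*conj(0) + 5*(2)*conj(0)]
      = (1/20)[(24) + (4) + (-4*sqrt(5) - 2) + (-12 + 6*sqrt(5)) + (-2 + 4*sqrt(5)) + (-6*sqrt(5) - 12) + (0) + (0)] = 0/20 = 0
Dimension check: dim(rho) = sum (mult * dim) = 3*1 + 2*1 + 0*1 + 1*1 + 0*2 + 1*2 + 2*2 + 0*2 = 12 = chi_rho(e) = 12.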